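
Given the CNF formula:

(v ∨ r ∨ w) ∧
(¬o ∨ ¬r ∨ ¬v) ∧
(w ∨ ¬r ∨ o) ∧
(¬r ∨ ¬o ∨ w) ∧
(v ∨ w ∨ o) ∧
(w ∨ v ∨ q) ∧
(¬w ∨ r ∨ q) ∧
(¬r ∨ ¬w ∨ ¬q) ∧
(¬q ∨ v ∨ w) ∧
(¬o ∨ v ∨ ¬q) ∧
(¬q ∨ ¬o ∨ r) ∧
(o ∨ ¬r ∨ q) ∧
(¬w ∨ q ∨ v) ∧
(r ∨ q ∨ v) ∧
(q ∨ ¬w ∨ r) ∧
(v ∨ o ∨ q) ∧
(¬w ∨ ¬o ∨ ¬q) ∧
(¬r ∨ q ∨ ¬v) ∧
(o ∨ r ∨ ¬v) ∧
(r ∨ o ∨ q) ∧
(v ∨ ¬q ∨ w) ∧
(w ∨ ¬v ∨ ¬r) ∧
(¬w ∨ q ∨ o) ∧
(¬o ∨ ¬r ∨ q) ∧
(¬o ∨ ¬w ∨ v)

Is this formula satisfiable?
Yes

Yes, the formula is satisfiable.

One satisfying assignment is: w=False, v=True, q=False, o=True, r=False

Verification: With this assignment, all 25 clauses evaluate to true.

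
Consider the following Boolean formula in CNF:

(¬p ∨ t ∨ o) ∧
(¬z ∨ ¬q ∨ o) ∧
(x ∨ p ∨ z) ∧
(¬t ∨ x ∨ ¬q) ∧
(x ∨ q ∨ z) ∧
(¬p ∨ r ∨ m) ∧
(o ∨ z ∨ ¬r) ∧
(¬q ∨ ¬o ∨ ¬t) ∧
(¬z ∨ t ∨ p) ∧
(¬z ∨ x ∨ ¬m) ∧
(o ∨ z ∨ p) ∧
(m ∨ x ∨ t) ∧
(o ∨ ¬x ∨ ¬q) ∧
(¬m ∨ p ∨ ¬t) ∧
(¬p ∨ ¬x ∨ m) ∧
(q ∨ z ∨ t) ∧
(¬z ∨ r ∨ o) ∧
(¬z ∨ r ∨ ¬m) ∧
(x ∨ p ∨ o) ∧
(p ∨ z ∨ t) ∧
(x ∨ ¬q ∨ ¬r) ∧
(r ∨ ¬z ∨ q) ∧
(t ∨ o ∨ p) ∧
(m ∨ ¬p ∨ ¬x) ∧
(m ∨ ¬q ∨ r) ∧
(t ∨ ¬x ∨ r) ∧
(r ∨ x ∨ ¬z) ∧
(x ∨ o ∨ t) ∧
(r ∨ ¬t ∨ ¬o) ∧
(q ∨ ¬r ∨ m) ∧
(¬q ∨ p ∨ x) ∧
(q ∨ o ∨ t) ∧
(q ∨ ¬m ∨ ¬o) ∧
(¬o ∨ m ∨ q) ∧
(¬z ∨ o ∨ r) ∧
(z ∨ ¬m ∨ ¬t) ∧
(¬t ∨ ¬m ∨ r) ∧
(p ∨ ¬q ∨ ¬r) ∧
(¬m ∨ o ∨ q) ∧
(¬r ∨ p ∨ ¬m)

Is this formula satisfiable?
Yes

Yes, the formula is satisfiable.

One satisfying assignment is: z=False, o=True, x=False, q=True, r=False, t=False, m=True, p=True

Verification: With this assignment, all 40 clauses evaluate to true.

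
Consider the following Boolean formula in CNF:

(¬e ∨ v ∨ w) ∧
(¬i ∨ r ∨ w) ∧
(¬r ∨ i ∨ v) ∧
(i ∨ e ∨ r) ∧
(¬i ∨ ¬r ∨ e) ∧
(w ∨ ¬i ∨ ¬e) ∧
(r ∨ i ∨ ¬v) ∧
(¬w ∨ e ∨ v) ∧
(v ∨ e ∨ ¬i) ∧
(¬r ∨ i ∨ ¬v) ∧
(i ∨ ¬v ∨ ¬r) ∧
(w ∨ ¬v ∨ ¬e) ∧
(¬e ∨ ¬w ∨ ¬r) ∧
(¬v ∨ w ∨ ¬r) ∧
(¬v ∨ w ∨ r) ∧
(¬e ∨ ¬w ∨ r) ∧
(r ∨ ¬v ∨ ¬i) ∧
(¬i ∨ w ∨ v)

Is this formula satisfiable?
No

No, the formula is not satisfiable.

No assignment of truth values to the variables can make all 18 clauses true simultaneously.

The formula is UNSAT (unsatisfiable).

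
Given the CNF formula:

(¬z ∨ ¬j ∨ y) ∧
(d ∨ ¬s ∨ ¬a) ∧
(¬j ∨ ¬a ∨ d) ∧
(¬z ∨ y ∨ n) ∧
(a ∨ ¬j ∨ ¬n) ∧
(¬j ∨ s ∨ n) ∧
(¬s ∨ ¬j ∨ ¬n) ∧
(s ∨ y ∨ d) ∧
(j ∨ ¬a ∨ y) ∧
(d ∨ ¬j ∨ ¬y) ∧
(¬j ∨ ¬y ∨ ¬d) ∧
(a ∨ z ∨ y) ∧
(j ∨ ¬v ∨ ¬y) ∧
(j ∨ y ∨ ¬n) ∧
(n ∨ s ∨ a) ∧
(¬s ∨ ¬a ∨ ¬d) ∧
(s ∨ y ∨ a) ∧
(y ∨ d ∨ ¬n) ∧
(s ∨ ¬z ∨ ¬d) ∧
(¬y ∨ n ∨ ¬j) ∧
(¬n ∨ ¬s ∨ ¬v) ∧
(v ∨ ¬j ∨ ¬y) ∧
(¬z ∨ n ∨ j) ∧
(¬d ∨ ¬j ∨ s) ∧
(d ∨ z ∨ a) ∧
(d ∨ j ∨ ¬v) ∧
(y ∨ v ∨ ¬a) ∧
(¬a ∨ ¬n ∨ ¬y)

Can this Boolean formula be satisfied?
Yes

Yes, the formula is satisfiable.

One satisfying assignment is: d=False, v=False, y=True, a=True, n=False, s=False, z=False, j=False

Verification: With this assignment, all 28 clauses evaluate to true.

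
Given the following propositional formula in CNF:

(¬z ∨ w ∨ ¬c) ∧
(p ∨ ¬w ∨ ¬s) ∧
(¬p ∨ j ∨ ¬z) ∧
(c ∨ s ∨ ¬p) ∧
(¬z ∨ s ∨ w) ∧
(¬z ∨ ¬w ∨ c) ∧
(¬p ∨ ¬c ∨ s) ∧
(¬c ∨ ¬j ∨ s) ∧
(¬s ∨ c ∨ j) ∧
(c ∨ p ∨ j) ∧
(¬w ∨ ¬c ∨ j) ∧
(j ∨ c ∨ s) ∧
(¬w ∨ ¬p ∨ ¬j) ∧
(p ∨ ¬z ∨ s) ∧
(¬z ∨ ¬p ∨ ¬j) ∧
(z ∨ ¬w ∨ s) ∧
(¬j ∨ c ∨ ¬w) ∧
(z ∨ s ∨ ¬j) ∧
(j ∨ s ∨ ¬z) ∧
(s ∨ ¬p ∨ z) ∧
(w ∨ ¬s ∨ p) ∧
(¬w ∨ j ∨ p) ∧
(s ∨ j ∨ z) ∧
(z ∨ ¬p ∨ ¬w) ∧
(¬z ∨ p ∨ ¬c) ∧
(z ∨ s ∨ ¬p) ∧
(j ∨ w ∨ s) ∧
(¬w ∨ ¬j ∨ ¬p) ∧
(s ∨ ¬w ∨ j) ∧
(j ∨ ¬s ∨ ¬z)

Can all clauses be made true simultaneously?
Yes

Yes, the formula is satisfiable.

One satisfying assignment is: s=True, w=False, j=True, p=True, c=True, z=False

Verification: With this assignment, all 30 clauses evaluate to true.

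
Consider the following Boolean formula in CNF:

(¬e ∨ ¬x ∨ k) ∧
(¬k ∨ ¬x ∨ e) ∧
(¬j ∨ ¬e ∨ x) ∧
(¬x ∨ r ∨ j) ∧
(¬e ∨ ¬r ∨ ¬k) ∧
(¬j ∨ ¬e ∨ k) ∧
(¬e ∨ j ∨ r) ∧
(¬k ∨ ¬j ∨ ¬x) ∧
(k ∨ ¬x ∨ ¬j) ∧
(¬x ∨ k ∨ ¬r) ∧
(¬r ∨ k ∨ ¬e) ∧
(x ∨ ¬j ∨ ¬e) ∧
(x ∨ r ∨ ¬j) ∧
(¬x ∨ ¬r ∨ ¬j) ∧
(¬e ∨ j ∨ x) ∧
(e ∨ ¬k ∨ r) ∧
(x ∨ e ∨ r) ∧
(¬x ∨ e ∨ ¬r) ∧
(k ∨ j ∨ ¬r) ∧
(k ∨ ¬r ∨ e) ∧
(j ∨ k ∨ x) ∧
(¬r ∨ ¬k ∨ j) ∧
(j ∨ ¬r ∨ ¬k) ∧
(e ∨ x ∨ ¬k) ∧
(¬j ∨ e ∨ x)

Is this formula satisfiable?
No

No, the formula is not satisfiable.

No assignment of truth values to the variables can make all 25 clauses true simultaneously.

The formula is UNSAT (unsatisfiable).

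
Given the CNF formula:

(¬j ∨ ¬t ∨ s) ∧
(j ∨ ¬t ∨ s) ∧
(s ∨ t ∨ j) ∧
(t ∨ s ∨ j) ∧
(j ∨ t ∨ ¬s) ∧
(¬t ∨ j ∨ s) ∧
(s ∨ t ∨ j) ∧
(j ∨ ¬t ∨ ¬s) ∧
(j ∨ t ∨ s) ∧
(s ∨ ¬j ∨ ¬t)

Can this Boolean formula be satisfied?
Yes

Yes, the formula is satisfiable.

One satisfying assignment is: j=True, s=False, t=False

Verification: With this assignment, all 10 clauses evaluate to true.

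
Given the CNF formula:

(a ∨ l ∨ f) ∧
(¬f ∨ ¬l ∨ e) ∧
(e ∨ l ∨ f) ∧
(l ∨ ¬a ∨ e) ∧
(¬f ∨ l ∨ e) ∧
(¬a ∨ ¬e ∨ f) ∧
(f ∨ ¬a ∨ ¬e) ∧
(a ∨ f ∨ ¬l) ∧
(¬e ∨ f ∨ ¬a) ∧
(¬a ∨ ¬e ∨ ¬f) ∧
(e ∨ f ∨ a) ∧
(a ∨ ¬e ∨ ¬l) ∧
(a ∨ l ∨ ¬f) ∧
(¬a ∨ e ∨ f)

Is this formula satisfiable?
No

No, the formula is not satisfiable.

No assignment of truth values to the variables can make all 14 clauses true simultaneously.

The formula is UNSAT (unsatisfiable).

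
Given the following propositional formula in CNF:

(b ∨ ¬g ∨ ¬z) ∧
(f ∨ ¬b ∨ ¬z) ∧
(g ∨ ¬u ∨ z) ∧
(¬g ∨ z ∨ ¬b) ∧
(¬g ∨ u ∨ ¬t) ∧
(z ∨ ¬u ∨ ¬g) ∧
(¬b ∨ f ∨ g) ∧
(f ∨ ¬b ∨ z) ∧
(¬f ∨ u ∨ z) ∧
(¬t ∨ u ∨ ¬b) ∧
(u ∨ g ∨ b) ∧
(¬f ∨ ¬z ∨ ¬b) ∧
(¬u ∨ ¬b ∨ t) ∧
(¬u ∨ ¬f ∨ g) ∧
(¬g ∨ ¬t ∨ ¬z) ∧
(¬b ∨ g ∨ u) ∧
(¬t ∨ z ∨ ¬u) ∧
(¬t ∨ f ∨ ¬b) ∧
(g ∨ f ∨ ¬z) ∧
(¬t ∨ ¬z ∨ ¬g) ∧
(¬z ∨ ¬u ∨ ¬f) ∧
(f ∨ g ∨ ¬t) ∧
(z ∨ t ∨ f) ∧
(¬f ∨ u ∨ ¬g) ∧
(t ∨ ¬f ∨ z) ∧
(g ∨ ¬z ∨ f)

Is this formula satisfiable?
No

No, the formula is not satisfiable.

No assignment of truth values to the variables can make all 26 clauses true simultaneously.

The formula is UNSAT (unsatisfiable).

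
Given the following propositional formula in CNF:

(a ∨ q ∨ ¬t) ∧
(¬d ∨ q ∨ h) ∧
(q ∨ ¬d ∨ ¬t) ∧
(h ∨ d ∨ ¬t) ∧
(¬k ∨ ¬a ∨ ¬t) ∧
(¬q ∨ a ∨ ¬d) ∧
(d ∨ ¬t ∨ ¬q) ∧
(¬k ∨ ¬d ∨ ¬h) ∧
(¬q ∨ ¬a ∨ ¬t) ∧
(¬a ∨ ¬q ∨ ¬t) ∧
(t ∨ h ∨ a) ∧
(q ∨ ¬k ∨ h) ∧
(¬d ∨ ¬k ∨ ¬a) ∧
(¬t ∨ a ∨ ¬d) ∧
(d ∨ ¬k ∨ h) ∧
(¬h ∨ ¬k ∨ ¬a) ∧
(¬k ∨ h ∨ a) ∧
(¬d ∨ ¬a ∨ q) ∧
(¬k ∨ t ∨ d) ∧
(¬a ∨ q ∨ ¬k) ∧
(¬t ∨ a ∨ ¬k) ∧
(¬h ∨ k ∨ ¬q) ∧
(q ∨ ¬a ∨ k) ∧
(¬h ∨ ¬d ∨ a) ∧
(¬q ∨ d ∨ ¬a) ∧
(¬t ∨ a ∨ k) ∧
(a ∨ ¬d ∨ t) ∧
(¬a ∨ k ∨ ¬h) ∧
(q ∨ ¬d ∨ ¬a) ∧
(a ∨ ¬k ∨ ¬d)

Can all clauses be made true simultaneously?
Yes

Yes, the formula is satisfiable.

One satisfying assignment is: d=False, a=False, t=False, h=True, k=False, q=False

Verification: With this assignment, all 30 clauses evaluate to true.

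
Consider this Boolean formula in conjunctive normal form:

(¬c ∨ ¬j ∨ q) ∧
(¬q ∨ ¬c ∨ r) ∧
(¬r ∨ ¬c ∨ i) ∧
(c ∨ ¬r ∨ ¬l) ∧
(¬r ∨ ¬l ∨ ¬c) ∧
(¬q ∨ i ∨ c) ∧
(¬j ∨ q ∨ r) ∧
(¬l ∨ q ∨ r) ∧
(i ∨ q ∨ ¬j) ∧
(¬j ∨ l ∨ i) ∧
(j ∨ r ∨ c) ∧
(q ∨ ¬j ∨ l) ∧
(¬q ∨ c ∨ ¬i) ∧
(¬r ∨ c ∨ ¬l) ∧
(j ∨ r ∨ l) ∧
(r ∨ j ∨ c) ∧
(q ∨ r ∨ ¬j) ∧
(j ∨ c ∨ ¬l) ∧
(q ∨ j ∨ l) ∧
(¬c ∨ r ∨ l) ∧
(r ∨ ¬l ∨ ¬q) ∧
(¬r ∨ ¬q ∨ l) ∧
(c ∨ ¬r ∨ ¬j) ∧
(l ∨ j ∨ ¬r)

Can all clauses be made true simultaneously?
No

No, the formula is not satisfiable.

No assignment of truth values to the variables can make all 24 clauses true simultaneously.

The formula is UNSAT (unsatisfiable).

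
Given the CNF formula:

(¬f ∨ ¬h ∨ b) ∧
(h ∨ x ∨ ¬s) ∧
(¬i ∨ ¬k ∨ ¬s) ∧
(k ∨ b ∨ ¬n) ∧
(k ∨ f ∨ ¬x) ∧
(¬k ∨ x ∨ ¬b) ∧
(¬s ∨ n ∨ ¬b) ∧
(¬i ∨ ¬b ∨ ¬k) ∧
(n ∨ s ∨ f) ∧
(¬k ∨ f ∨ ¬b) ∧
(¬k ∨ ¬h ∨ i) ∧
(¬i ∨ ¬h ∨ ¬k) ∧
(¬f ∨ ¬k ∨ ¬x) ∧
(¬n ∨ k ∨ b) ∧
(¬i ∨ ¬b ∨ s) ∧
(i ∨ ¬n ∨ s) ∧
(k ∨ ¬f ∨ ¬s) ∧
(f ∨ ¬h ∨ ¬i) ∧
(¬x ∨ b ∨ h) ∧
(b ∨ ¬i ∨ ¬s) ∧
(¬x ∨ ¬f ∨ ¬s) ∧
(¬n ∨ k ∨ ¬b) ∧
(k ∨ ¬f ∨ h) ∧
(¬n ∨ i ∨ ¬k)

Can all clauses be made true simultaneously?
Yes

Yes, the formula is satisfiable.

One satisfying assignment is: h=True, x=False, b=True, k=False, i=False, f=True, n=False, s=False

Verification: With this assignment, all 24 clauses evaluate to true.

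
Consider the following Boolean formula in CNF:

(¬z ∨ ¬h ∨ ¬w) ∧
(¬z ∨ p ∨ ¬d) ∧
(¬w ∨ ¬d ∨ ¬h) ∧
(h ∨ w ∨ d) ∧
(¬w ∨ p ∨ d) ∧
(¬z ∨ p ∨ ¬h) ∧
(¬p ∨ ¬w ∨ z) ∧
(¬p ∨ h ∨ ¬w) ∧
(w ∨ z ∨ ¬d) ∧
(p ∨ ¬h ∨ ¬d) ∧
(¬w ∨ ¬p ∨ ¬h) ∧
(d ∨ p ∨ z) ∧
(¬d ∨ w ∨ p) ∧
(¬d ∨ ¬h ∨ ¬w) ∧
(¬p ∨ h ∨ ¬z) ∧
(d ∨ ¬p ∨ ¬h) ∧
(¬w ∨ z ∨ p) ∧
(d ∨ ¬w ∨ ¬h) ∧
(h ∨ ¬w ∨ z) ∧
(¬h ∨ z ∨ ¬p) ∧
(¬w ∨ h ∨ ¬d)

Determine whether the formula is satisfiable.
Yes

Yes, the formula is satisfiable.

One satisfying assignment is: h=True, d=True, p=True, w=False, z=True

Verification: With this assignment, all 21 clauses evaluate to true.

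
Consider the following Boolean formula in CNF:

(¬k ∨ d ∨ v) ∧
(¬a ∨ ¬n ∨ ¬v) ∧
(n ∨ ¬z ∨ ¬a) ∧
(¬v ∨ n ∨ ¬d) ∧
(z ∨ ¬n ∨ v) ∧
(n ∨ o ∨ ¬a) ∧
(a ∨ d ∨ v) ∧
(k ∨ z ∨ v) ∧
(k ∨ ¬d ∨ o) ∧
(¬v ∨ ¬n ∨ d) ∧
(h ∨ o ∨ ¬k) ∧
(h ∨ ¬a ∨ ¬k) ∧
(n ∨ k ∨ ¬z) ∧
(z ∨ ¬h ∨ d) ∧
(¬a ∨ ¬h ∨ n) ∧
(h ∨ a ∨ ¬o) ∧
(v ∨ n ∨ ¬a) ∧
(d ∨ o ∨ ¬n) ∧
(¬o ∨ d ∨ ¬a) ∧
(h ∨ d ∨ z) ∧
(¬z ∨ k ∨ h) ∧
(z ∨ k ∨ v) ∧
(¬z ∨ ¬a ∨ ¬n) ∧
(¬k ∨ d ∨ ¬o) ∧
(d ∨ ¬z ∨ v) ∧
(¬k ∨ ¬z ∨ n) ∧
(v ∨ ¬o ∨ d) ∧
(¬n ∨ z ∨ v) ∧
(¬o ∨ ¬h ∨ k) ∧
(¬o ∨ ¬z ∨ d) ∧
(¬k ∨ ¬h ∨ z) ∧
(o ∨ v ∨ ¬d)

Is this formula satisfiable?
Yes

Yes, the formula is satisfiable.

One satisfying assignment is: k=True, z=True, o=True, d=True, n=True, h=True, v=False, a=False

Verification: With this assignment, all 32 clauses evaluate to true.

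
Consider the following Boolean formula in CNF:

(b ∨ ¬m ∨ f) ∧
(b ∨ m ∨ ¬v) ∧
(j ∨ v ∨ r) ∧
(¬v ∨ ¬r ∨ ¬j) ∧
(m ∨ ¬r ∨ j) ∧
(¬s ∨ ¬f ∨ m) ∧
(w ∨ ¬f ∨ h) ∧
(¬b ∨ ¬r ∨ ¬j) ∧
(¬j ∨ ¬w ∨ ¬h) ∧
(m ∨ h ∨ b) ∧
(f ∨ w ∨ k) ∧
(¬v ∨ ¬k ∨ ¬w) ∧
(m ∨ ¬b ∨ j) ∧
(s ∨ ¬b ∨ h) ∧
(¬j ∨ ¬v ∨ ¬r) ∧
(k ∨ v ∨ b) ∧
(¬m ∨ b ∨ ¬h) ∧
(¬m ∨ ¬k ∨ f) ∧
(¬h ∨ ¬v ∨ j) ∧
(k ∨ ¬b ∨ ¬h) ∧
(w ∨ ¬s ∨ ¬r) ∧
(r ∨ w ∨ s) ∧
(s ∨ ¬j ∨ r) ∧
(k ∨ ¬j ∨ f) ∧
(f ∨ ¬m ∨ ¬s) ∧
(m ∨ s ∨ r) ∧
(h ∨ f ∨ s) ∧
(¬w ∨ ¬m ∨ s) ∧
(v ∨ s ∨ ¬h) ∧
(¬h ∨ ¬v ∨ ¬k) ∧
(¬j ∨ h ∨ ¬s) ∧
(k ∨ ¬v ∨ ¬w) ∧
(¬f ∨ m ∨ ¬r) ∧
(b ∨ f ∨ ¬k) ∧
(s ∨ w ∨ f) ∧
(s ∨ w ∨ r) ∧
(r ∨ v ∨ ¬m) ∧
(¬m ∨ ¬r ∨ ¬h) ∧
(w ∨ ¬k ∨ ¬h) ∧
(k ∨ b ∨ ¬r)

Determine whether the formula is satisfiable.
Yes

Yes, the formula is satisfiable.

One satisfying assignment is: r=True, b=False, w=True, h=False, k=True, m=True, v=False, f=True, s=True, j=False

Verification: With this assignment, all 40 clauses evaluate to true.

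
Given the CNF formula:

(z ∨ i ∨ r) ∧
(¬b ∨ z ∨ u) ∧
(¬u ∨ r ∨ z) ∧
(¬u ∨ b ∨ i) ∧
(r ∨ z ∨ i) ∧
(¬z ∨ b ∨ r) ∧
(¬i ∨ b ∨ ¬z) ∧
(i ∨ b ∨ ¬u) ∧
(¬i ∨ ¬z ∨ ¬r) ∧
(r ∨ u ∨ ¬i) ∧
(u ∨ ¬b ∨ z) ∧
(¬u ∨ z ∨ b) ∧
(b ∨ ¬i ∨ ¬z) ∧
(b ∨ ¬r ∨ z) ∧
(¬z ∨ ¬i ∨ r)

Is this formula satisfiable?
Yes

Yes, the formula is satisfiable.

One satisfying assignment is: i=False, u=True, r=True, b=True, z=False

Verification: With this assignment, all 15 clauses evaluate to true.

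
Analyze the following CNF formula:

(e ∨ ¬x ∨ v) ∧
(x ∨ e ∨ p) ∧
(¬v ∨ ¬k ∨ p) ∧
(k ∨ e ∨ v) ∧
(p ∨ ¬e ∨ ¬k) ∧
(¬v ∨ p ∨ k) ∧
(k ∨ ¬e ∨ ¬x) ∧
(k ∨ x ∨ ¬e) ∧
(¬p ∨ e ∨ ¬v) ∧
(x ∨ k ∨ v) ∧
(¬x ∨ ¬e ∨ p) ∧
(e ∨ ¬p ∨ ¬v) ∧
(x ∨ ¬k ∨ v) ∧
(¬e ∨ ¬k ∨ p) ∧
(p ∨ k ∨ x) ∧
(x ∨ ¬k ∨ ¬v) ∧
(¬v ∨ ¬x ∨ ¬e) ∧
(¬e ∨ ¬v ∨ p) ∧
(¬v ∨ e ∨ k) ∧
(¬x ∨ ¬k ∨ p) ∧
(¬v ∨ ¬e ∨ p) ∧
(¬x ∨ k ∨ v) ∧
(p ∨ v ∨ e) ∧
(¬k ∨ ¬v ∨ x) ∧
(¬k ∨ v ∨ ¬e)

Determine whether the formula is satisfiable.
No

No, the formula is not satisfiable.

No assignment of truth values to the variables can make all 25 clauses true simultaneously.

The formula is UNSAT (unsatisfiable).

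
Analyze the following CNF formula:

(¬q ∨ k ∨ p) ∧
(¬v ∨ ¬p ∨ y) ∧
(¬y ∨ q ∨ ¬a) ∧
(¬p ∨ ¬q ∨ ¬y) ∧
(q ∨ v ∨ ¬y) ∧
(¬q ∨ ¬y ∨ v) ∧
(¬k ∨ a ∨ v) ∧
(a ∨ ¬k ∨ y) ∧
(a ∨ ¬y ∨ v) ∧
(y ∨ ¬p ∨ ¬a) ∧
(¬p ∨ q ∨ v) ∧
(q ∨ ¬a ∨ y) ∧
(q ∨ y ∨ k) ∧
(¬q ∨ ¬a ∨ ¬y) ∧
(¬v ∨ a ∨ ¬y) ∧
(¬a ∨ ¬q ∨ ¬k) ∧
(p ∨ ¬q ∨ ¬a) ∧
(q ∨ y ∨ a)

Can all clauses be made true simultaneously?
Yes

Yes, the formula is satisfiable.

One satisfying assignment is: a=False, y=False, p=True, k=False, q=True, v=False

Verification: With this assignment, all 18 clauses evaluate to true.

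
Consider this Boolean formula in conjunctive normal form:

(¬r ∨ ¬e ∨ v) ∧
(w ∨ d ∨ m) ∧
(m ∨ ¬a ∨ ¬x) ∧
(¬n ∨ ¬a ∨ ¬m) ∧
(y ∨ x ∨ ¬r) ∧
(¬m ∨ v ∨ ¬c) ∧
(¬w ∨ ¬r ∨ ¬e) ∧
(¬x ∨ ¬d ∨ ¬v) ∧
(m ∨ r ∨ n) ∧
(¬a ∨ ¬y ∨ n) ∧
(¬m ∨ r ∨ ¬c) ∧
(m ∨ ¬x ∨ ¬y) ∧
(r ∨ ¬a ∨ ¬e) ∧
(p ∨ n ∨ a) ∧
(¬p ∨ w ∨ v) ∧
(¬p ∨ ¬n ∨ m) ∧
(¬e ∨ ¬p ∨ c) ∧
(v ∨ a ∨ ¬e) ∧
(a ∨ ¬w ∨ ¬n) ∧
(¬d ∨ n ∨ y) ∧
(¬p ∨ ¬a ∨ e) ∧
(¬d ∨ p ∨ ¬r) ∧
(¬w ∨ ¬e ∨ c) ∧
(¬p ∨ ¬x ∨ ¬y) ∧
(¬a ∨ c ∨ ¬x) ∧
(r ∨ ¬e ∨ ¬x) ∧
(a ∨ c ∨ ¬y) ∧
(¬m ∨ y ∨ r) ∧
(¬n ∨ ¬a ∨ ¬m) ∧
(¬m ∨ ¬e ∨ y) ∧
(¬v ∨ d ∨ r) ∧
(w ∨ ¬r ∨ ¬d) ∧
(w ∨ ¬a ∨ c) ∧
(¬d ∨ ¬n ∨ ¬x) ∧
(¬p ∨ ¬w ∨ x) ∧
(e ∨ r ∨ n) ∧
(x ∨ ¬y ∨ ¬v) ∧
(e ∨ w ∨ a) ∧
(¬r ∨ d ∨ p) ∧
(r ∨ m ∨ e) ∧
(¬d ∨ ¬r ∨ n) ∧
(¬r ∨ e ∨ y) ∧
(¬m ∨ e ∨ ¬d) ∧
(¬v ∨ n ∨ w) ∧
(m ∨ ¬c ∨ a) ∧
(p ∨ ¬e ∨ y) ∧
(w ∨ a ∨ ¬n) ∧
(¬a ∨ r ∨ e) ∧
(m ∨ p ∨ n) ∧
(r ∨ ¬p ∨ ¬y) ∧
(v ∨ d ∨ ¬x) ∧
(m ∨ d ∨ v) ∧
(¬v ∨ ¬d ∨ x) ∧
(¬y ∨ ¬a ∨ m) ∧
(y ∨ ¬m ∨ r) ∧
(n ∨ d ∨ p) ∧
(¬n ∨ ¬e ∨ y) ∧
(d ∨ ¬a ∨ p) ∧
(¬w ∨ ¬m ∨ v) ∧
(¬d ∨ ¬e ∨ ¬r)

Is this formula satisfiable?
No

No, the formula is not satisfiable.

No assignment of truth values to the variables can make all 60 clauses true simultaneously.

The formula is UNSAT (unsatisfiable).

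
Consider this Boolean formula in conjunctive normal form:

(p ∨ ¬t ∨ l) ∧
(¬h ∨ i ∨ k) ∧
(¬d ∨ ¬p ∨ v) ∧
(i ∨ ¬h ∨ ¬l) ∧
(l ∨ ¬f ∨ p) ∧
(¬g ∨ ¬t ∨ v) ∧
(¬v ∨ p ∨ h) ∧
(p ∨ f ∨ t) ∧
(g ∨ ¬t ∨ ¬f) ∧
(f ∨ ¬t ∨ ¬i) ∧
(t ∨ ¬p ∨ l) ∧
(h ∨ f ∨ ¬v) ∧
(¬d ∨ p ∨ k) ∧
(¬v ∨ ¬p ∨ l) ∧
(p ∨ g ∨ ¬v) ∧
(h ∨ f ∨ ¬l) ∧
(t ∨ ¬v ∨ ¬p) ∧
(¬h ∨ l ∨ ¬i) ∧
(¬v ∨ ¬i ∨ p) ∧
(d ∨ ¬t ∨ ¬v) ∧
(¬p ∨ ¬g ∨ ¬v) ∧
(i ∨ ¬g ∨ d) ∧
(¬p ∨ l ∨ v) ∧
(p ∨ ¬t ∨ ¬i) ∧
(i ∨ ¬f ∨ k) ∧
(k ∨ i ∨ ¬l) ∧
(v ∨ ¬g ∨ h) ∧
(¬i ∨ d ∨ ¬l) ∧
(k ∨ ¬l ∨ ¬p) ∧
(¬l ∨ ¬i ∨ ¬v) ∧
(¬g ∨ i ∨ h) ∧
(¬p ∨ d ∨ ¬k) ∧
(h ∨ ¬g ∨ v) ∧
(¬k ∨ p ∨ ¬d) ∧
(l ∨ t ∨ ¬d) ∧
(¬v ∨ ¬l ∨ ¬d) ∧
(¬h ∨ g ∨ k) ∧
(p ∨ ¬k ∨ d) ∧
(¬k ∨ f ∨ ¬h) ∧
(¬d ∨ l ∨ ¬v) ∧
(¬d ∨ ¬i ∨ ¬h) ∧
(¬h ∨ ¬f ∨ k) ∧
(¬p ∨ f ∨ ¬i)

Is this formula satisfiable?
No

No, the formula is not satisfiable.

No assignment of truth values to the variables can make all 43 clauses true simultaneously.

The formula is UNSAT (unsatisfiable).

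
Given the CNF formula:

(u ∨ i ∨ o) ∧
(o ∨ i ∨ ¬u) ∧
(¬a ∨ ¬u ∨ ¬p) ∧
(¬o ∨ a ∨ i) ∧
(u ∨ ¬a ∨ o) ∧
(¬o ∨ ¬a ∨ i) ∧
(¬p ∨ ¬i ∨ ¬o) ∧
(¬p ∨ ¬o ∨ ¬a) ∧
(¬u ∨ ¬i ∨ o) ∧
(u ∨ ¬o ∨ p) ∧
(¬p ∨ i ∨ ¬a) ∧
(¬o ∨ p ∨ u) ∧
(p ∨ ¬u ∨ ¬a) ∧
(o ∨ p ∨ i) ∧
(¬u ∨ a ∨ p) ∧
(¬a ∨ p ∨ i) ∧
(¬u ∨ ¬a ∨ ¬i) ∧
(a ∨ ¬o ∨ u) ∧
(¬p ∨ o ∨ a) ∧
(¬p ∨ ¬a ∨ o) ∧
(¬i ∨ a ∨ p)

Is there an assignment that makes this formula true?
No

No, the formula is not satisfiable.

No assignment of truth values to the variables can make all 21 clauses true simultaneously.

The formula is UNSAT (unsatisfiable).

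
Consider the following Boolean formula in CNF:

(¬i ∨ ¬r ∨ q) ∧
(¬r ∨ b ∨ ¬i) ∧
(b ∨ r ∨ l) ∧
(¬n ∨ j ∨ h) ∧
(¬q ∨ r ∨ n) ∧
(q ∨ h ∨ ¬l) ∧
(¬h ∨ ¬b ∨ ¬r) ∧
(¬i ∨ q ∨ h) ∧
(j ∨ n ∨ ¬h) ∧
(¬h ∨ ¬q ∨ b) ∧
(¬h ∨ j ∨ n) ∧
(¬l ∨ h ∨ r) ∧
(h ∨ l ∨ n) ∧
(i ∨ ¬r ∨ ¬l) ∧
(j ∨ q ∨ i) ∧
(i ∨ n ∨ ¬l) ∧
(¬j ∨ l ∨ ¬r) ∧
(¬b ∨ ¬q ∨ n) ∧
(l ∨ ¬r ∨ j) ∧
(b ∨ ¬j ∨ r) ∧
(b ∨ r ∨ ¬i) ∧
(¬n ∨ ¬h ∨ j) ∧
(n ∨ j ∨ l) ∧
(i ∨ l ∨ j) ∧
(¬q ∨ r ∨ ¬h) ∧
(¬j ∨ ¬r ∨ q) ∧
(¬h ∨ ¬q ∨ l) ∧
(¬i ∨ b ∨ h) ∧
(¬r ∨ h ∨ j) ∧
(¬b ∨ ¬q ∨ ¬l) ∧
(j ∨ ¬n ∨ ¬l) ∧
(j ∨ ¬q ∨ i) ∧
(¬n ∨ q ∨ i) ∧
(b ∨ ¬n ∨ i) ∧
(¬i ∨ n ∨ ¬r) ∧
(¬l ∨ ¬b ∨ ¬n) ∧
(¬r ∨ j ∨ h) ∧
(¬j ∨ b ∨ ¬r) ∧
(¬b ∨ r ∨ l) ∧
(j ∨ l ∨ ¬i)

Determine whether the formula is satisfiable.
Yes

Yes, the formula is satisfiable.

One satisfying assignment is: j=True, l=True, q=False, h=True, n=False, b=True, r=False, i=True

Verification: With this assignment, all 40 clauses evaluate to true.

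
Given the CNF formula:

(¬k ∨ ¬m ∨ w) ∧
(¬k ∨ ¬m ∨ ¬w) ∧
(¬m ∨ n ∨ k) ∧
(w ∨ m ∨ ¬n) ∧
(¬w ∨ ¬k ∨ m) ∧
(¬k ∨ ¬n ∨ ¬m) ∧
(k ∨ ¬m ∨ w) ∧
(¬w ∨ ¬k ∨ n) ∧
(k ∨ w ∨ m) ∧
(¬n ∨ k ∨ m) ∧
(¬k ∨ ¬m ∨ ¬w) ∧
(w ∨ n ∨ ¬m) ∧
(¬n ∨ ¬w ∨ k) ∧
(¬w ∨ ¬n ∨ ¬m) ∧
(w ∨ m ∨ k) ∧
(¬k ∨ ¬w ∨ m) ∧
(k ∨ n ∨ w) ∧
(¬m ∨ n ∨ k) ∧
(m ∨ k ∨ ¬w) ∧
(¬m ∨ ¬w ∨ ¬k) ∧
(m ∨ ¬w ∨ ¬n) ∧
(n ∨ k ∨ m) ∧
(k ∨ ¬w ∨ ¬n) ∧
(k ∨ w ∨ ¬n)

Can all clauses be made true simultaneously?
Yes

Yes, the formula is satisfiable.

One satisfying assignment is: m=False, w=False, n=False, k=True

Verification: With this assignment, all 24 clauses evaluate to true.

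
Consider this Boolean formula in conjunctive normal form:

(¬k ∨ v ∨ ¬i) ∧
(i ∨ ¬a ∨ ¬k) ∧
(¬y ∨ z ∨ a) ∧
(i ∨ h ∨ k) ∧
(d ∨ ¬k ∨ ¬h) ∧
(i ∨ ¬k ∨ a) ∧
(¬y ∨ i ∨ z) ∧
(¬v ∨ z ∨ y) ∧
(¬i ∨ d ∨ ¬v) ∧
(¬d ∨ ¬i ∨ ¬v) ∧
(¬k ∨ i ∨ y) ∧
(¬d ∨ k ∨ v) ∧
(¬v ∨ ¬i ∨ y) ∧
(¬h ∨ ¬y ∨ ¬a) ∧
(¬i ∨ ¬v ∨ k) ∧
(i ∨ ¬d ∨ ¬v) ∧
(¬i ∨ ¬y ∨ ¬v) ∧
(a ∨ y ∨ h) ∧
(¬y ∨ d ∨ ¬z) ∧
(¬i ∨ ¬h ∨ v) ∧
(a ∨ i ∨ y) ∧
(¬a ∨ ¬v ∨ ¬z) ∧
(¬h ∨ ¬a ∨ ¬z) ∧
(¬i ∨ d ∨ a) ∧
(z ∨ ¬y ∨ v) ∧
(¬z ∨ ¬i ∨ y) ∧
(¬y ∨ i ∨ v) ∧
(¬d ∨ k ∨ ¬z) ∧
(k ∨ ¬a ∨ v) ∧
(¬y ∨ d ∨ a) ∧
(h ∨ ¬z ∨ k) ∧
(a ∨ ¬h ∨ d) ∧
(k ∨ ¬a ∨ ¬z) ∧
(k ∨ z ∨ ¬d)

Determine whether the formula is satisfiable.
No

No, the formula is not satisfiable.

No assignment of truth values to the variables can make all 34 clauses true simultaneously.

The formula is UNSAT (unsatisfiable).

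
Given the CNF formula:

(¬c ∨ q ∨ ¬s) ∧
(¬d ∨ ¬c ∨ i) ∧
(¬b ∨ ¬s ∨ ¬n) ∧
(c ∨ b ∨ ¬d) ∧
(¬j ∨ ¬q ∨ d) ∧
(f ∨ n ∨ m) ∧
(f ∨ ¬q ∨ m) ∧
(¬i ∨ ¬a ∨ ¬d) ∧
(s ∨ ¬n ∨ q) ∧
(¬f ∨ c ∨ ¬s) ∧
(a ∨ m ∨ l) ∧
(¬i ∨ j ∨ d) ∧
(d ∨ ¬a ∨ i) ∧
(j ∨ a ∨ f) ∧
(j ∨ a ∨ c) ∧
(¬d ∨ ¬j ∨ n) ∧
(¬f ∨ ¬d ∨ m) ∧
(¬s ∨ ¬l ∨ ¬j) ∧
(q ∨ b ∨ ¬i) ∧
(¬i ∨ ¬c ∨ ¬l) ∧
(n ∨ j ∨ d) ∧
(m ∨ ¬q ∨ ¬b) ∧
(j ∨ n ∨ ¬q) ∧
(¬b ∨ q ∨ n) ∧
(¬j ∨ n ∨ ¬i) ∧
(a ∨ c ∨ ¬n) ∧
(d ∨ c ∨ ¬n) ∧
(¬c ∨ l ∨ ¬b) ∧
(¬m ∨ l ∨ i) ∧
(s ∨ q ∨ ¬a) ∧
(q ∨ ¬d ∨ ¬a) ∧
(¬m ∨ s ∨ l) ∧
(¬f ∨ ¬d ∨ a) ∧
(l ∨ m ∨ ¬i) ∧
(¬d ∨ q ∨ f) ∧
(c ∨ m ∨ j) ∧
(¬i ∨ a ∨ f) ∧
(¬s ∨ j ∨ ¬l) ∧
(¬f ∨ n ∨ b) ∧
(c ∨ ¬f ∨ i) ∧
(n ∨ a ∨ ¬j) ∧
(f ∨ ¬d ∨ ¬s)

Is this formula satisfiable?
Yes

Yes, the formula is satisfiable.

One satisfying assignment is: f=False, a=True, l=True, n=True, c=False, d=True, i=False, j=False, s=False, q=True, m=True, b=True

Verification: With this assignment, all 42 clauses evaluate to true.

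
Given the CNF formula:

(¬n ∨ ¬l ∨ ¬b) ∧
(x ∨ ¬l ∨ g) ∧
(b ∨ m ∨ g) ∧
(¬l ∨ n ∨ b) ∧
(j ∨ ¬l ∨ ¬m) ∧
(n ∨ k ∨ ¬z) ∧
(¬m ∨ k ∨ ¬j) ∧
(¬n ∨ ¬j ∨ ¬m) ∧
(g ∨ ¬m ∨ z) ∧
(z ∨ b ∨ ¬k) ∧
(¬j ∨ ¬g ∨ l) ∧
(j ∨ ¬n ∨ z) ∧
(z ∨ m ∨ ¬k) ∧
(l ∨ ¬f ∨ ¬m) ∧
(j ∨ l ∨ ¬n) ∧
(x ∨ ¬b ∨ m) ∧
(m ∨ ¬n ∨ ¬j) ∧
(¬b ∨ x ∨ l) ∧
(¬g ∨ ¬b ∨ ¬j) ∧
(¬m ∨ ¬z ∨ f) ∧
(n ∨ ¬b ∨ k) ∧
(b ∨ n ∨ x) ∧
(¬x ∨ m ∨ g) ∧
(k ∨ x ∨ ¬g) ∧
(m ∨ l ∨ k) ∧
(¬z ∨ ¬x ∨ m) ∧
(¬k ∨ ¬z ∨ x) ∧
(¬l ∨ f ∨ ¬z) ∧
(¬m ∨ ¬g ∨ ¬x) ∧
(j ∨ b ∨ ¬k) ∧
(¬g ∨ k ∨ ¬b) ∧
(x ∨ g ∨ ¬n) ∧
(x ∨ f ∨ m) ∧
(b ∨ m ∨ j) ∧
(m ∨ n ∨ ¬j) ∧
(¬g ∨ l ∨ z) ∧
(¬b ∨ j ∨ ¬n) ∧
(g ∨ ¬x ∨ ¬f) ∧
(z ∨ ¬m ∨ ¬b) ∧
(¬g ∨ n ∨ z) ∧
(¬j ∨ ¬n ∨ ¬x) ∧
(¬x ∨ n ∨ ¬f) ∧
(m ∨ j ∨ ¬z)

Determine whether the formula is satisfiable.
No

No, the formula is not satisfiable.

No assignment of truth values to the variables can make all 43 clauses true simultaneously.

The formula is UNSAT (unsatisfiable).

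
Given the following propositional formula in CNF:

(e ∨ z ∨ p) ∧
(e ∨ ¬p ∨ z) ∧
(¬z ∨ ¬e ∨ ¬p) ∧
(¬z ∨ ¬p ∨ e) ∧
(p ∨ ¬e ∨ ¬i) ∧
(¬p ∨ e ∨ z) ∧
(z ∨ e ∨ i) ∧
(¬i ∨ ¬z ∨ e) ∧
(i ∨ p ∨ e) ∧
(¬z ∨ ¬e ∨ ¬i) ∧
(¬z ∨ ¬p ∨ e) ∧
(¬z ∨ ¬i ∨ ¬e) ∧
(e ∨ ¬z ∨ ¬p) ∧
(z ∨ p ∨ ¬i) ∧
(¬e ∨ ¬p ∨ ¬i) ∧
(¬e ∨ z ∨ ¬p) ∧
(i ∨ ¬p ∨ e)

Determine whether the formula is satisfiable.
Yes

Yes, the formula is satisfiable.

One satisfying assignment is: p=False, e=True, z=False, i=False

Verification: With this assignment, all 17 clauses evaluate to true.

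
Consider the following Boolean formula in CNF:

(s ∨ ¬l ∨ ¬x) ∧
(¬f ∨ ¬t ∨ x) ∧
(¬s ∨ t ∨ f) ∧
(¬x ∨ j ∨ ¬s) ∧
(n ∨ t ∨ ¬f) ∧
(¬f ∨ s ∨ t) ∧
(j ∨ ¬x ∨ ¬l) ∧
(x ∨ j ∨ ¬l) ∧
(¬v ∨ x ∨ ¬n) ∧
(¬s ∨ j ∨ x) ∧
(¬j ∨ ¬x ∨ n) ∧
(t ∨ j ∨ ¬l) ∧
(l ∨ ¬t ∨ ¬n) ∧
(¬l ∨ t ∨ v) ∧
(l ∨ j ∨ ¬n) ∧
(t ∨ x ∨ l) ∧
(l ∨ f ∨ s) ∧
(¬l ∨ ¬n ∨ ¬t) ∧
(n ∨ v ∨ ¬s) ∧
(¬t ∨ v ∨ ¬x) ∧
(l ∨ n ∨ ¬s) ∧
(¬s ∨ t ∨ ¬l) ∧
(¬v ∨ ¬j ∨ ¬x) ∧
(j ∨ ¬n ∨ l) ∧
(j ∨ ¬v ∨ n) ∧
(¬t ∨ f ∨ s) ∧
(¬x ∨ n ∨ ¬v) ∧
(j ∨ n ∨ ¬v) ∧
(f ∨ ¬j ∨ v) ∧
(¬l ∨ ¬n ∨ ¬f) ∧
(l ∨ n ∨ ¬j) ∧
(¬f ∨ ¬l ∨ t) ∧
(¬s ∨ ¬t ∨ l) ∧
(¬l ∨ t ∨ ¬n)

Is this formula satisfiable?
Yes

Yes, the formula is satisfiable.

One satisfying assignment is: s=True, t=True, v=True, f=False, j=True, l=True, n=False, x=False

Verification: With this assignment, all 34 clauses evaluate to true.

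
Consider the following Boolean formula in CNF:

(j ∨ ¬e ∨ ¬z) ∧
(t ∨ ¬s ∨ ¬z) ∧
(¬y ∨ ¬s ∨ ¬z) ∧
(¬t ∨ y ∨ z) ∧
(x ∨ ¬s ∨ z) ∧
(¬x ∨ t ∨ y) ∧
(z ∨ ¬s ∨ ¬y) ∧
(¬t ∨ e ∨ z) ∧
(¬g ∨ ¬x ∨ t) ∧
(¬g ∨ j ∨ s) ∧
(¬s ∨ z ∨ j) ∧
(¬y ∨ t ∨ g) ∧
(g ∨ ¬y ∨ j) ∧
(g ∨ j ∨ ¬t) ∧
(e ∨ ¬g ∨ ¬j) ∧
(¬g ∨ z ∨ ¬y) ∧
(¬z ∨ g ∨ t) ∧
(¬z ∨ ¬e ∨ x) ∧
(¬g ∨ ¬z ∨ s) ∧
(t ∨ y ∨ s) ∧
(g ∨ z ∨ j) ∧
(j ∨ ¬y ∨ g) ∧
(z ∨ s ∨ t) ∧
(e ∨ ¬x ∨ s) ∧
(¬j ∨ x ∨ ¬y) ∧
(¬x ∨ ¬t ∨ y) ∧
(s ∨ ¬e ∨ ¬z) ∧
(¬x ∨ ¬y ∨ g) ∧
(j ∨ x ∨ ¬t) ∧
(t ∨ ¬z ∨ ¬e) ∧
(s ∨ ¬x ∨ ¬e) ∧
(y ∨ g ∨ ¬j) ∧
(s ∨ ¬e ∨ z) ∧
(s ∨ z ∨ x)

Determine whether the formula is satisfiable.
No

No, the formula is not satisfiable.

No assignment of truth values to the variables can make all 34 clauses true simultaneously.

The formula is UNSAT (unsatisfiable).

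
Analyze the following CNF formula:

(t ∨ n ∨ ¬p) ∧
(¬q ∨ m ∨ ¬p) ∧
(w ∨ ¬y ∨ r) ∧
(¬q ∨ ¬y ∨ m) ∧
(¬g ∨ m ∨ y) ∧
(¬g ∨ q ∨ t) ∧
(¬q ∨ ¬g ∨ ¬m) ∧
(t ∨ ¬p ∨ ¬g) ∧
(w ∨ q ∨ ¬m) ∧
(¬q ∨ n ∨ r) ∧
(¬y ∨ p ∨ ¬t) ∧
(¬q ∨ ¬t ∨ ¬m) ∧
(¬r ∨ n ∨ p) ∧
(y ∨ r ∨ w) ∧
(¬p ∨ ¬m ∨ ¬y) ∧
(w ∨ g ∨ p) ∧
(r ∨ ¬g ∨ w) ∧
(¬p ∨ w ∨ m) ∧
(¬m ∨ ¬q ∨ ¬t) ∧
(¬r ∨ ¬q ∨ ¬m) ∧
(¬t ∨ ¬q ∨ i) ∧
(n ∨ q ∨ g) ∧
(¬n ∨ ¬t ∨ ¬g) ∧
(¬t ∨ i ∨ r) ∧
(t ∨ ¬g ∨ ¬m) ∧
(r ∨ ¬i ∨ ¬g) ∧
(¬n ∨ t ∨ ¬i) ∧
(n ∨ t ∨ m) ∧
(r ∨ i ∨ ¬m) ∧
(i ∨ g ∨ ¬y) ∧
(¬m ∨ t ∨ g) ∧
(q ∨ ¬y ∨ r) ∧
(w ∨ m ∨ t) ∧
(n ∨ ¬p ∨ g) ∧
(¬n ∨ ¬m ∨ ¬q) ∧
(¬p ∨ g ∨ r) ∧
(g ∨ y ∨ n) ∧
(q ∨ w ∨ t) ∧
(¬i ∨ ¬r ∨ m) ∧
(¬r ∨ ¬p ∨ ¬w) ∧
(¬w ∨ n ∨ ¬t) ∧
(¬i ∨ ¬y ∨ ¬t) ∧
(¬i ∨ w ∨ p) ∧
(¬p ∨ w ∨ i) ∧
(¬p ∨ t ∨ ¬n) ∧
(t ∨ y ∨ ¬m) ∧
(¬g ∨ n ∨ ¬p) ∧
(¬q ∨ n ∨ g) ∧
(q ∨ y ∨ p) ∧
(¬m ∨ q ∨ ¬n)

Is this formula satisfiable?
Yes

Yes, the formula is satisfiable.

One satisfying assignment is: p=False, g=False, m=False, y=False, w=True, r=False, t=False, q=True, i=False, n=True

Verification: With this assignment, all 50 clauses evaluate to true.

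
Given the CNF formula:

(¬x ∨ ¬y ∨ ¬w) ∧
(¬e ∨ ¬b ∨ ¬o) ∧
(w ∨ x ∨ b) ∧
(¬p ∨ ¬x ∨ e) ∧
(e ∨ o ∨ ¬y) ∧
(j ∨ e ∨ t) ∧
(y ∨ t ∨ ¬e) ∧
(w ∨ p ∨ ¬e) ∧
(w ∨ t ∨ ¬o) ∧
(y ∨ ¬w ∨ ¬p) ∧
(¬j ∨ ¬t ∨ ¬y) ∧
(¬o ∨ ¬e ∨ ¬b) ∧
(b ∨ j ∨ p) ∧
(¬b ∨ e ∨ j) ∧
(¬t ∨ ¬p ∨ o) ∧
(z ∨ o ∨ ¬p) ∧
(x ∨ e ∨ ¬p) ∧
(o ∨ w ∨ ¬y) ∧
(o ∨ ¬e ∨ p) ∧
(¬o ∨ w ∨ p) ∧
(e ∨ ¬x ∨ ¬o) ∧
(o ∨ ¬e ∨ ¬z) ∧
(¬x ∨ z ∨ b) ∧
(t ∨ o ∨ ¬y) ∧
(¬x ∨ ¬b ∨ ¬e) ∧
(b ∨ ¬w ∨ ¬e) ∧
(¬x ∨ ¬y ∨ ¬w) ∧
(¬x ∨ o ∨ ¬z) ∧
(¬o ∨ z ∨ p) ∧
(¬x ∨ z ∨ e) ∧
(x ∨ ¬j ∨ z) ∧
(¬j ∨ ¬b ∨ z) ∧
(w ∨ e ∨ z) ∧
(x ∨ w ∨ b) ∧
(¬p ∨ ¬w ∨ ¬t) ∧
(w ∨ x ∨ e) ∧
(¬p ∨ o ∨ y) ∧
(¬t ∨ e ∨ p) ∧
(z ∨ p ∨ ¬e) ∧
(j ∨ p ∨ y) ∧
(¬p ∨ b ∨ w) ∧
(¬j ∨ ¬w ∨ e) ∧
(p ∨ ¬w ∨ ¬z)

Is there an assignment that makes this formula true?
No

No, the formula is not satisfiable.

No assignment of truth values to the variables can make all 43 clauses true simultaneously.

The formula is UNSAT (unsatisfiable).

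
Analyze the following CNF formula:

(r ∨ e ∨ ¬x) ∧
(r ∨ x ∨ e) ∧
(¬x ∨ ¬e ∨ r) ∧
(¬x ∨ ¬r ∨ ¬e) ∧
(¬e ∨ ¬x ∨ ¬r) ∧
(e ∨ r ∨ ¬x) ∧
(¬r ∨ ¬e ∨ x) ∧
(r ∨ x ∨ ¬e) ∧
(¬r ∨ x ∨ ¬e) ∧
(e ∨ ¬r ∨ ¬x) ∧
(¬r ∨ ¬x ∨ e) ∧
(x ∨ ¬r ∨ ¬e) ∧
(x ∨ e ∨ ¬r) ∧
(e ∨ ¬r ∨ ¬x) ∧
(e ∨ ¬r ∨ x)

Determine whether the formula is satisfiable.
No

No, the formula is not satisfiable.

No assignment of truth values to the variables can make all 15 clauses true simultaneously.

The formula is UNSAT (unsatisfiable).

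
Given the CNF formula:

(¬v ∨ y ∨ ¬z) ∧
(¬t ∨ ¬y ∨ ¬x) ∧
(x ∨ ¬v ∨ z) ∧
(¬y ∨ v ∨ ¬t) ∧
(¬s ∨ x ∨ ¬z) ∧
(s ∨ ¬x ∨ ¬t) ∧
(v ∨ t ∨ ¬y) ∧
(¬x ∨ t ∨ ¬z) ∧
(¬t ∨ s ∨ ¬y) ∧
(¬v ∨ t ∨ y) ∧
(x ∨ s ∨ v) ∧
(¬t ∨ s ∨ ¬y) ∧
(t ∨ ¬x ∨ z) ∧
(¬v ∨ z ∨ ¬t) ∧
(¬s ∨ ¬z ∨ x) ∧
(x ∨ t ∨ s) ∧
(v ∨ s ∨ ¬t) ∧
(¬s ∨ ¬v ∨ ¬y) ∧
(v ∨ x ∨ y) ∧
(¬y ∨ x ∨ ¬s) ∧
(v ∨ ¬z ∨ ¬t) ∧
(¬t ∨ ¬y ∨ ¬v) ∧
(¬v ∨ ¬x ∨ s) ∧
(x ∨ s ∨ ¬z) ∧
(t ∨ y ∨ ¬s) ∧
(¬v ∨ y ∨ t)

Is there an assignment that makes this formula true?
Yes

Yes, the formula is satisfiable.

One satisfying assignment is: y=False, s=True, t=True, x=True, z=False, v=False

Verification: With this assignment, all 26 clauses evaluate to true.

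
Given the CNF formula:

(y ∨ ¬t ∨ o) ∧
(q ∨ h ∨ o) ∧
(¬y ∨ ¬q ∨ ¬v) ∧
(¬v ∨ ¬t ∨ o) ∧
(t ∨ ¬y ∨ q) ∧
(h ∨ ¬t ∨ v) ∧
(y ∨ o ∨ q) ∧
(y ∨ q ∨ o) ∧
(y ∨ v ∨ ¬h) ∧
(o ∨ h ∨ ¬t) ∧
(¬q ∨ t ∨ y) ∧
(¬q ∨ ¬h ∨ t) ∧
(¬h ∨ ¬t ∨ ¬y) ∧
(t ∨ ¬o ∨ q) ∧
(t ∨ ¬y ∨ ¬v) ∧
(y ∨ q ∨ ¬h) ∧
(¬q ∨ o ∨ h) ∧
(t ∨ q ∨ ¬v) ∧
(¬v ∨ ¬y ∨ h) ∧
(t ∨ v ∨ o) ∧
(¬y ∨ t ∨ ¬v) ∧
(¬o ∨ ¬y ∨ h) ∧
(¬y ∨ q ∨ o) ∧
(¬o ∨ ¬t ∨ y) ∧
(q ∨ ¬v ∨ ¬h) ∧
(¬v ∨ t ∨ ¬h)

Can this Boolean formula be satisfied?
No

No, the formula is not satisfiable.

No assignment of truth values to the variables can make all 26 clauses true simultaneously.

The formula is UNSAT (unsatisfiable).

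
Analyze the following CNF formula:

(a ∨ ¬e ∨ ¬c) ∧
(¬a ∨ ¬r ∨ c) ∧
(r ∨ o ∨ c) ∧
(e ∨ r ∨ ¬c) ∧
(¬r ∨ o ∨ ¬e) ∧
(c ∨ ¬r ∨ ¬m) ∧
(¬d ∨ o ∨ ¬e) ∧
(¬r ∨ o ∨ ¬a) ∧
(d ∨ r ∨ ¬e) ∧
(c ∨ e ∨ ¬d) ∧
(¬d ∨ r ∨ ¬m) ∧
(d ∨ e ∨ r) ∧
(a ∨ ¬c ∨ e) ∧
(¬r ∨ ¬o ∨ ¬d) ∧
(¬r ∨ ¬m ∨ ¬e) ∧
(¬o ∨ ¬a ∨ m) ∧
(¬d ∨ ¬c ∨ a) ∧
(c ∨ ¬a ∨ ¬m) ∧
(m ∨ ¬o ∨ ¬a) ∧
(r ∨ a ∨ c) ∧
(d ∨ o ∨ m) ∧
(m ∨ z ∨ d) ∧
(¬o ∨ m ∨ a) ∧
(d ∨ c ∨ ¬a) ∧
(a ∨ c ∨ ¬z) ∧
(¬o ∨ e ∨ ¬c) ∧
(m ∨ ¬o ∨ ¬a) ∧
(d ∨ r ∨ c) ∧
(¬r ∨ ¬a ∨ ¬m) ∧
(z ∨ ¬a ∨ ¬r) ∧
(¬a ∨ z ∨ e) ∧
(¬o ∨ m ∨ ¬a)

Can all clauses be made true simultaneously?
No

No, the formula is not satisfiable.

No assignment of truth values to the variables can make all 32 clauses true simultaneously.

The formula is UNSAT (unsatisfiable).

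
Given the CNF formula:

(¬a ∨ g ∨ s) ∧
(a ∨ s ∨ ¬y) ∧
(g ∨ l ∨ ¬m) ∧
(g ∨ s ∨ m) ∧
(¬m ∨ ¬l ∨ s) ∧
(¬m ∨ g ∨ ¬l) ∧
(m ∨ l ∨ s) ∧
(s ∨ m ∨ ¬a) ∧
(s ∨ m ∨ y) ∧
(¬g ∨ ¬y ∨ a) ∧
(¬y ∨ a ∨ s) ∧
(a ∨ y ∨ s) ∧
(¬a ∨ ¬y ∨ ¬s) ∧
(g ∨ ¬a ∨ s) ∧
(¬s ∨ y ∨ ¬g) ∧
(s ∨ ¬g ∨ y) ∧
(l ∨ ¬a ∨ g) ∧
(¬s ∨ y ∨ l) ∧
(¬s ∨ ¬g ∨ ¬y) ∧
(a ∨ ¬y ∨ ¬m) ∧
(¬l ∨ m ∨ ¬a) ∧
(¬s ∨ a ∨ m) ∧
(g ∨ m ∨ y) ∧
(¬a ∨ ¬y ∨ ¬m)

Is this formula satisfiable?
No

No, the formula is not satisfiable.

No assignment of truth values to the variables can make all 24 clauses true simultaneously.

The formula is UNSAT (unsatisfiable).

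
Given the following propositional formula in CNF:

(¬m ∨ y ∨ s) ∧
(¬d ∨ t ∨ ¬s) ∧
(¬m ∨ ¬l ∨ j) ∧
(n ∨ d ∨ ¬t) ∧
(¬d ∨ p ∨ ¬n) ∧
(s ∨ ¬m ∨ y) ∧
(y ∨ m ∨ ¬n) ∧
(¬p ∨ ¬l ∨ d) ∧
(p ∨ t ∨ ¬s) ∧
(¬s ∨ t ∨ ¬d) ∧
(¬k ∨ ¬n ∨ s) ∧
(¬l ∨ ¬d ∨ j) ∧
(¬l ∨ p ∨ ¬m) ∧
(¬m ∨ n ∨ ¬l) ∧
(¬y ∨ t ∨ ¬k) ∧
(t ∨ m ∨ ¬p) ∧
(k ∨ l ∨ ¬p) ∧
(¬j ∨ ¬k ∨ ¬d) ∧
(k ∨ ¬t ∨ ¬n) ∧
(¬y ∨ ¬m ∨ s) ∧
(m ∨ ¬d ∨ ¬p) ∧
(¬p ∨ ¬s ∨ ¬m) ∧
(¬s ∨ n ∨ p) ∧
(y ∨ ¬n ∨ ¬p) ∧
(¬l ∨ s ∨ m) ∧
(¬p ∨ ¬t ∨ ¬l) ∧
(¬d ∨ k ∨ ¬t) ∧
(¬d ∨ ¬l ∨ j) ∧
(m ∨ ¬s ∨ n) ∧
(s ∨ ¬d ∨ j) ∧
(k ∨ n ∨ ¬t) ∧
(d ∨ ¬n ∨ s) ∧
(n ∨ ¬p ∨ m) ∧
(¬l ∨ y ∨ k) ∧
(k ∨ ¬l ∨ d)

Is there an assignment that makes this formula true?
Yes

Yes, the formula is satisfiable.

One satisfying assignment is: s=False, k=False, y=False, p=False, j=False, l=False, t=False, n=False, m=False, d=False

Verification: With this assignment, all 35 clauses evaluate to true.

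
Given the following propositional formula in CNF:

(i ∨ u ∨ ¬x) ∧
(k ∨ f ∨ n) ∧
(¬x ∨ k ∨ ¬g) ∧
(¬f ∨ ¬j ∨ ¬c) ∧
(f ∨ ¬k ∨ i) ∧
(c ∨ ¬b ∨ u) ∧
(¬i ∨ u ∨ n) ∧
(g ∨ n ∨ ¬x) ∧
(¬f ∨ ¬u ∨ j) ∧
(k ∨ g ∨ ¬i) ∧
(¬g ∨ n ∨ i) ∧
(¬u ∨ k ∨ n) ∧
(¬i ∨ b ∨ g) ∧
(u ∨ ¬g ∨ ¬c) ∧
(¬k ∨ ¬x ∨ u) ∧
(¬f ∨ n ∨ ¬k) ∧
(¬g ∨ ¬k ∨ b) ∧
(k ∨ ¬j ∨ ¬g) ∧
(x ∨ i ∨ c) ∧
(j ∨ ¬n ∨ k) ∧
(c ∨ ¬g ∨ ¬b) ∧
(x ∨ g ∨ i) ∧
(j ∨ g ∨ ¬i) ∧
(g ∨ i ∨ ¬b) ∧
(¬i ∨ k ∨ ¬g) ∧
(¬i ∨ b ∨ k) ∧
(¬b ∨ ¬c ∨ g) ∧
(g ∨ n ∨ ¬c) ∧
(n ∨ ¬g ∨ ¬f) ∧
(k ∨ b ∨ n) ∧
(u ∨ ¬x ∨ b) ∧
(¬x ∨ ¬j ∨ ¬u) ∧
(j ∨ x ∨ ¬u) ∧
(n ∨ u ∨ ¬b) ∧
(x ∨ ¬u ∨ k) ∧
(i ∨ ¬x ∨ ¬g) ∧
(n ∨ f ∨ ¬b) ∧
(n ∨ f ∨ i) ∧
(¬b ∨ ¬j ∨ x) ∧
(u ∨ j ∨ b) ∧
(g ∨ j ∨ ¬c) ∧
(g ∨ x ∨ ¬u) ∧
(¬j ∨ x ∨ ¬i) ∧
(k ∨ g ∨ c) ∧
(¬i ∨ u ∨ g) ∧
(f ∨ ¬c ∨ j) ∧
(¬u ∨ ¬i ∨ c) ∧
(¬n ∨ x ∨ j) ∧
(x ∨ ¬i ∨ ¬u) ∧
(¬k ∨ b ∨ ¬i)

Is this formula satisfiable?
No

No, the formula is not satisfiable.

No assignment of truth values to the variables can make all 50 clauses true simultaneously.

The formula is UNSAT (unsatisfiable).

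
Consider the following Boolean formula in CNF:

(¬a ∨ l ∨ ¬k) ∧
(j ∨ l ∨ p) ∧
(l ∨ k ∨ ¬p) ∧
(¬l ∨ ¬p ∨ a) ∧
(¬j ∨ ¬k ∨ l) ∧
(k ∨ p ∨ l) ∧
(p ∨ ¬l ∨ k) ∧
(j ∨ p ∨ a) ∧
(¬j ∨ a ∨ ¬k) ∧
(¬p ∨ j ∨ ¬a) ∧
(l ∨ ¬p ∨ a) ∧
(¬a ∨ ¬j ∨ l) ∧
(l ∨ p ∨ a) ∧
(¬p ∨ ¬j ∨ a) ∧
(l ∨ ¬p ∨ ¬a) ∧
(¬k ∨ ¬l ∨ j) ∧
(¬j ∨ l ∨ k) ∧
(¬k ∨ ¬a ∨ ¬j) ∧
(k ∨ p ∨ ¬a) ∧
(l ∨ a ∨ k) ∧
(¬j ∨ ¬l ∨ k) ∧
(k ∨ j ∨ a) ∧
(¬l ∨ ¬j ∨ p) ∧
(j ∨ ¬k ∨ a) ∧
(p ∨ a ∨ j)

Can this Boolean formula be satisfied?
No

No, the formula is not satisfiable.

No assignment of truth values to the variables can make all 25 clauses true simultaneously.

The formula is UNSAT (unsatisfiable).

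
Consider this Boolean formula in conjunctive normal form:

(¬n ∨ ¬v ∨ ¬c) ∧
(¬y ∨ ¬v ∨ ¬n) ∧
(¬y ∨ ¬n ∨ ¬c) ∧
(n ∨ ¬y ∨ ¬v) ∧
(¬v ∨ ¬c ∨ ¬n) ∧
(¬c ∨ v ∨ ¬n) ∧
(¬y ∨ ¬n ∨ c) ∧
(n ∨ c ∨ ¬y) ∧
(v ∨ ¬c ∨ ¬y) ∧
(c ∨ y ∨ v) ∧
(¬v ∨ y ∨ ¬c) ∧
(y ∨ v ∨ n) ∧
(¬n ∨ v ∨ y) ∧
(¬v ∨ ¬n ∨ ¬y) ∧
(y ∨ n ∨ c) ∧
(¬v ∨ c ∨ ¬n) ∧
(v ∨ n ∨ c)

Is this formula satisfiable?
No

No, the formula is not satisfiable.

No assignment of truth values to the variables can make all 17 clauses true simultaneously.

The formula is UNSAT (unsatisfiable).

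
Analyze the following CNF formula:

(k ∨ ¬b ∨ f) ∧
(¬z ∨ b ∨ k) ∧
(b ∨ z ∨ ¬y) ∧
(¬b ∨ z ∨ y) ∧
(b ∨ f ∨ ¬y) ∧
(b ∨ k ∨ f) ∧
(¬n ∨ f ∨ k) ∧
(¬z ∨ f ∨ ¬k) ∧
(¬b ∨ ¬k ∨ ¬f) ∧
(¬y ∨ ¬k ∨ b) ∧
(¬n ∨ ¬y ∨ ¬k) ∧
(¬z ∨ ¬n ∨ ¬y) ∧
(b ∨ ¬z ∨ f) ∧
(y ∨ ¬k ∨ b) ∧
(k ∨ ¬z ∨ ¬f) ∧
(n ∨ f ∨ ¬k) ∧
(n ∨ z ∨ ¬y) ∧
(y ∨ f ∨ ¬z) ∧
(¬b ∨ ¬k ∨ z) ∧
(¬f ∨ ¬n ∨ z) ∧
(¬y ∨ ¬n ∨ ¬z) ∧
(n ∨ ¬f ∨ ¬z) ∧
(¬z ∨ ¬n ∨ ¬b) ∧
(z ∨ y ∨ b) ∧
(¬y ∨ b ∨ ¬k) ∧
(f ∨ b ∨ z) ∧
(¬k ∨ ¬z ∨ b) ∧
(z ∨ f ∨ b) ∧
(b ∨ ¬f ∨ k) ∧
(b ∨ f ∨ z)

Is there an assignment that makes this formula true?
No

No, the formula is not satisfiable.

No assignment of truth values to the variables can make all 30 clauses true simultaneously.

The formula is UNSAT (unsatisfiable).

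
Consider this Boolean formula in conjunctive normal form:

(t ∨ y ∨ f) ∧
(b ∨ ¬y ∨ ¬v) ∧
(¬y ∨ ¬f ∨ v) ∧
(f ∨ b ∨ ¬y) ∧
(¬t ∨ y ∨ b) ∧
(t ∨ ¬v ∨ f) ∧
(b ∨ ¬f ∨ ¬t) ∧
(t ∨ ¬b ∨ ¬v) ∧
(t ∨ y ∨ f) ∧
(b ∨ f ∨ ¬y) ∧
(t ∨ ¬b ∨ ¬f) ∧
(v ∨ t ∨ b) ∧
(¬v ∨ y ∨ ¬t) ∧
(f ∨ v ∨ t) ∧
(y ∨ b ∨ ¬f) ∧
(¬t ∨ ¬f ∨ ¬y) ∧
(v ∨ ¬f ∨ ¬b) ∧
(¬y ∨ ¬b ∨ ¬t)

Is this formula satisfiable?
Yes

Yes, the formula is satisfiable.

One satisfying assignment is: y=False, f=False, b=True, v=False, t=True

Verification: With this assignment, all 18 clauses evaluate to true.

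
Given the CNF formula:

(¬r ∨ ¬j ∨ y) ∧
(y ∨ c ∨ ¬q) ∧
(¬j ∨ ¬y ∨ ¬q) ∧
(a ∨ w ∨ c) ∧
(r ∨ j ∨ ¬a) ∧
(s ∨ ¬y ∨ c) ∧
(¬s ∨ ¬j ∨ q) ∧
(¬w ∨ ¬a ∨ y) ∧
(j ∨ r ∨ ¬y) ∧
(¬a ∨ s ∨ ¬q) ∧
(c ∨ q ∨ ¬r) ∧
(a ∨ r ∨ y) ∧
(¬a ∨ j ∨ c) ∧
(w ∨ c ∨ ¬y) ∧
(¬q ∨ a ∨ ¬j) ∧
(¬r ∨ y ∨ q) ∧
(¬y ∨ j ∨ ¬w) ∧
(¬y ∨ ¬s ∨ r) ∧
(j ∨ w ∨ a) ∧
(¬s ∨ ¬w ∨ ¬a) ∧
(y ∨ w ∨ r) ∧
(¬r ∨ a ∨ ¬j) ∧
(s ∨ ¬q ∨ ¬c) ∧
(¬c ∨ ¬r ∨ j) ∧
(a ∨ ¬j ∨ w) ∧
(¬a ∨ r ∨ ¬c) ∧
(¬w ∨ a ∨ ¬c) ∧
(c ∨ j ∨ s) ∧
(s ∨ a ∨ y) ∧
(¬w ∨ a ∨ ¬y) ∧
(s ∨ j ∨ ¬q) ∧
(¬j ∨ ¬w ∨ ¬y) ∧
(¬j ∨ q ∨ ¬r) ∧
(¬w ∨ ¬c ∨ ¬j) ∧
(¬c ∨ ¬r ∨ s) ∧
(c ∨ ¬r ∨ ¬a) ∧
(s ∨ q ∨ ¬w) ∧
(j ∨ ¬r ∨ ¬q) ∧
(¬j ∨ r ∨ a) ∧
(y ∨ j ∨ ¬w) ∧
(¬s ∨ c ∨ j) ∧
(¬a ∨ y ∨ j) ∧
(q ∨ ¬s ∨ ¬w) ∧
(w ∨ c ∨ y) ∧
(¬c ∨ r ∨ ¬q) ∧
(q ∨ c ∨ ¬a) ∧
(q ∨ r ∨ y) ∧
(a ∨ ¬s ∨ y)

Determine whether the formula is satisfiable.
No

No, the formula is not satisfiable.

No assignment of truth values to the variables can make all 48 clauses true simultaneously.

The formula is UNSAT (unsatisfiable).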